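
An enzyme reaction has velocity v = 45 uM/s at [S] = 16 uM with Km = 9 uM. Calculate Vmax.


Vmax = v * (Km + [S]) / [S]
Vmax = 45 * (9 + 16) / 16
Vmax = 70.3125 uM/s

70.3125 uM/s


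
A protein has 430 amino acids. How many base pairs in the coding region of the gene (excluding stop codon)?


Each amino acid = 1 codon = 3 bp
bp = 430 * 3 = 1290 bp

1290 bp


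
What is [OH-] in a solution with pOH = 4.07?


[OH-] = 10^(-pOH)
[OH-] = 10^(-4.07)
[OH-] = 8.511e-05 M

8.511e-05 M


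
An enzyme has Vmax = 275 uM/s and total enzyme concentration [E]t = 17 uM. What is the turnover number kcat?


kcat = Vmax / [E]t
kcat = 275 / 17
kcat = 16.1765 s^-1

16.1765 s^-1


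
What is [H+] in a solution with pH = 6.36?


[H+] = 10^(-pH)
[H+] = 10^(-6.36)
[H+] = 4.365e-07 M

4.365e-07 M


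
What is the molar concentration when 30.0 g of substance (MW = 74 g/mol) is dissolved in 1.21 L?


C = (mass / MW) / volume
C = (30.0 / 74) / 1.21
C = 0.335 M

0.335 M


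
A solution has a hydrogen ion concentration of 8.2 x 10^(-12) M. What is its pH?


pH = -log10([H+])
pH = -log10(8.2 x 10^(-12))
pH = 11.0862

11.0862


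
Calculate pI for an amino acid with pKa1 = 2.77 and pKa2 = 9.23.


pI = (pKa1 + pKa2) / 2
pI = (2.77 + 9.23) / 2
pI = 6.0

6.0


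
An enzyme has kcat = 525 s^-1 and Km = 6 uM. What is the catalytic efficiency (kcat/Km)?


Catalytic efficiency = kcat / Km
= 525 / 6
= 87.5 uM^-1*s^-1

87.5 uM^-1*s^-1


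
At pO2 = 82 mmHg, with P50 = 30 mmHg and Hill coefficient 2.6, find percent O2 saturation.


Y = pO2^n / (P50^n + pO2^n)
Y = 82^2.6 / (30^2.6 + 82^2.6)
Y = 93.18%

93.18%


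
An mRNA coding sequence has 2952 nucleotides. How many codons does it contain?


codons = nucleotides / 3
codons = 2952 / 3 = 984

984


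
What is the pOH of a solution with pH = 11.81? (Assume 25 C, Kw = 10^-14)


pOH = 14 - pH
pOH = 14 - 11.81
pOH = 2.19

2.19


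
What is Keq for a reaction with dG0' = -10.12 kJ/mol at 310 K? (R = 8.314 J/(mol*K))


Keq = exp(-dG0 * 1000 / (R * T))
Keq = exp(-(-10.12) * 1000 / (8.314 * 310))
Keq = 50.7306

50.7306


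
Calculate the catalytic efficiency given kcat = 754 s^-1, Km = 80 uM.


Catalytic efficiency = kcat / Km
= 754 / 80
= 9.425 uM^-1*s^-1

9.425 uM^-1*s^-1


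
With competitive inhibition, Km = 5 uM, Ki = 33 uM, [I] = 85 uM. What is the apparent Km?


Km_app = Km * (1 + [I]/Ki)
Km_app = 5 * (1 + 85/33)
Km_app = 17.8788 uM

17.8788 uM


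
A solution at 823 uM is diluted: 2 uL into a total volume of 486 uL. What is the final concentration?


C2 = C1 * V1 / V2
C2 = 823 * 2 / 486
C2 = 3.3868 uM

3.3868 uM


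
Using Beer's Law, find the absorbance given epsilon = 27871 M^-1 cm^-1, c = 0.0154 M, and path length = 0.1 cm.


A = epsilon * c * l
A = 27871 * 0.0154 * 0.1
A = 42.9213

42.9213


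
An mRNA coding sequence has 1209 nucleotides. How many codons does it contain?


codons = nucleotides / 3
codons = 1209 / 3 = 403

403


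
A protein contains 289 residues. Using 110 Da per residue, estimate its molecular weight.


MW = n_residues * 110 Da
MW = 289 * 110
MW = 31790 Da

31790 Da


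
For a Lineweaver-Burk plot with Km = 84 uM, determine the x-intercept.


x-intercept = -1/Km
= -1/84
= -0.0119 1/uM

-0.0119 1/uM


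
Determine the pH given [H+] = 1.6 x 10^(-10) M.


pH = -log10([H+])
pH = -log10(1.6 x 10^(-10))
pH = 9.7959

9.7959


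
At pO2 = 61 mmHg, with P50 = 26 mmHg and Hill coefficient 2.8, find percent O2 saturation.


Y = pO2^n / (P50^n + pO2^n)
Y = 61^2.8 / (26^2.8 + 61^2.8)
Y = 91.59%

91.59%


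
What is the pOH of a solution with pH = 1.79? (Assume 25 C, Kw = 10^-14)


pOH = 14 - pH
pOH = 14 - 1.79
pOH = 12.21

12.21


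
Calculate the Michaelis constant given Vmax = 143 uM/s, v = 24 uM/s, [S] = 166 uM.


Km = [S] * (Vmax - v) / v
Km = 166 * (143 - 24) / 24
Km = 823.0833 uM

823.0833 uM


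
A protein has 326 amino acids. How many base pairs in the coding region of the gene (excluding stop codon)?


Each amino acid = 1 codon = 3 bp
bp = 326 * 3 = 978 bp

978 bp


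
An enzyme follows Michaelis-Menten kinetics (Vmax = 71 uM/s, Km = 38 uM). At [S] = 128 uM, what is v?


v = Vmax * [S] / (Km + [S])
v = 71 * 128 / (38 + 128)
v = 54.747 uM/s

54.747 uM/s


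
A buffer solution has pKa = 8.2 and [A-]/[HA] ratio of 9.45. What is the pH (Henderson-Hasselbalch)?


pH = pKa + log10([A-]/[HA])
pH = 8.2 + log10(9.45)
pH = 9.1754

9.1754


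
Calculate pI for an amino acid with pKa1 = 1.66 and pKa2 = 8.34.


pI = (pKa1 + pKa2) / 2
pI = (1.66 + 8.34) / 2
pI = 5.0

5.0


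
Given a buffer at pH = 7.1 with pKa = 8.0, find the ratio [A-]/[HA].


[A-]/[HA] = 10^(pH - pKa)
= 10^(7.1 - 8.0)
= 0.1259

0.1259


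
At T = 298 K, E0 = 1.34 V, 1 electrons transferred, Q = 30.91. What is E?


E = E0 - (RT/nF) * ln(Q)
E = 1.34 - (8.314 * 298 / (1 * 96485)) * ln(30.91)
E = 1.2519 V

1.2519 V


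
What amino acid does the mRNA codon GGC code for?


Standard genetic code lookup.
Codon GGC -> Gly

Gly


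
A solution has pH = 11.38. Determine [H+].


[H+] = 10^(-pH)
[H+] = 10^(-11.38)
[H+] = 4.169e-12 M

4.169e-12 M


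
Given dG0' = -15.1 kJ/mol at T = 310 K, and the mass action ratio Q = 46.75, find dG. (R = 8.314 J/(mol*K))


dG = dG0' + RT * ln(Q) / 1000
dG = -15.1 + 8.314 * 310 * ln(46.75) / 1000
dG = -5.1906 kJ/mol

-5.1906 kJ/mol


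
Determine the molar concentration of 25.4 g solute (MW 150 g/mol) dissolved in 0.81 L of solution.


C = (mass / MW) / volume
C = (25.4 / 150) / 0.81
C = 0.2091 M

0.2091 M


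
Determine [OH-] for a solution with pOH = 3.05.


[OH-] = 10^(-pOH)
[OH-] = 10^(-3.05)
[OH-] = 8.913e-04 M

8.913e-04 M


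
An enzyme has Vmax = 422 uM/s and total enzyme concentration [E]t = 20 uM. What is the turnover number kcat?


kcat = Vmax / [E]t
kcat = 422 / 20
kcat = 21.1 s^-1

21.1 s^-1


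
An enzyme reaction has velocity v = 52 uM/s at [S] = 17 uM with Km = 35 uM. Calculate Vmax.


Vmax = v * (Km + [S]) / [S]
Vmax = 52 * (35 + 17) / 17
Vmax = 159.0588 uM/s

159.0588 uM/s


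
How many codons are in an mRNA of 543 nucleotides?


codons = nucleotides / 3
codons = 543 / 3 = 181

181


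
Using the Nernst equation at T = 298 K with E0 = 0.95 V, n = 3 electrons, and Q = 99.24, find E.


E = E0 - (RT/nF) * ln(Q)
E = 0.95 - (8.314 * 298 / (3 * 96485)) * ln(99.24)
E = 0.9106 V

0.9106 V


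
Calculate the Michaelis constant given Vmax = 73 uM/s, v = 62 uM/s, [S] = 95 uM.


Km = [S] * (Vmax - v) / v
Km = 95 * (73 - 62) / 62
Km = 16.8548 uM

16.8548 uM


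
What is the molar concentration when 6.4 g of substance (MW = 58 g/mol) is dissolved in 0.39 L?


C = (mass / MW) / volume
C = (6.4 / 58) / 0.39
C = 0.2829 M

0.2829 M


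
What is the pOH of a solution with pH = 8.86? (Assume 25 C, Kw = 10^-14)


pOH = 14 - pH
pOH = 14 - 8.86
pOH = 5.14

5.14


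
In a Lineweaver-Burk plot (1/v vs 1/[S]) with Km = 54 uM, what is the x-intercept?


x-intercept = -1/Km
= -1/54
= -0.0185 1/uM

-0.0185 1/uM


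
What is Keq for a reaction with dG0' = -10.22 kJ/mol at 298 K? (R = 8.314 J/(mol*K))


Keq = exp(-dG0 * 1000 / (R * T))
Keq = exp(-(-10.22) * 1000 / (8.314 * 298))
Keq = 61.8682

61.8682


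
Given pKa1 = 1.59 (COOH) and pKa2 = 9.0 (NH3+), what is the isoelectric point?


pI = (pKa1 + pKa2) / 2
pI = (1.59 + 9.0) / 2
pI = 5.295

5.295


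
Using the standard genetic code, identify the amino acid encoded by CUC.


Standard genetic code lookup.
Codon CUC -> Leu

Leu


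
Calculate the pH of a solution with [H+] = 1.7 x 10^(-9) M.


pH = -log10([H+])
pH = -log10(1.7 x 10^(-9))
pH = 8.7696

8.7696


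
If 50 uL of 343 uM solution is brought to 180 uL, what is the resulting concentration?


C2 = C1 * V1 / V2
C2 = 343 * 50 / 180
C2 = 95.2778 uM

95.2778 uM


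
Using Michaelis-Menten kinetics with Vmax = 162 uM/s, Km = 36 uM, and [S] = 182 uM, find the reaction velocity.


v = Vmax * [S] / (Km + [S])
v = 162 * 182 / (36 + 182)
v = 135.2477 uM/s

135.2477 uM/s


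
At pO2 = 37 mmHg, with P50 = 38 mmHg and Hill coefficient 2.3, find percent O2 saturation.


Y = pO2^n / (P50^n + pO2^n)
Y = 37^2.3 / (38^2.3 + 37^2.3)
Y = 48.47%

48.47%


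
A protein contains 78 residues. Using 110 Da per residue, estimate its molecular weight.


MW = n_residues * 110 Da
MW = 78 * 110
MW = 8580 Da

8580 Da


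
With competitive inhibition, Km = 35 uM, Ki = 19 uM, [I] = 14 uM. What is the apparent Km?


Km_app = Km * (1 + [I]/Ki)
Km_app = 35 * (1 + 14/19)
Km_app = 60.7895 uM

60.7895 uM


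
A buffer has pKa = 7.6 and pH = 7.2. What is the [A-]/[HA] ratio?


[A-]/[HA] = 10^(pH - pKa)
= 10^(7.2 - 7.6)
= 0.3981

0.3981


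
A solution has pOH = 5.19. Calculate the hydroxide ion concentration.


[OH-] = 10^(-pOH)
[OH-] = 10^(-5.19)
[OH-] = 6.457e-06 M

6.457e-06 M


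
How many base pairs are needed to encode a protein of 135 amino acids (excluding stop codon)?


Each amino acid = 1 codon = 3 bp
bp = 135 * 3 = 405 bp

405 bp


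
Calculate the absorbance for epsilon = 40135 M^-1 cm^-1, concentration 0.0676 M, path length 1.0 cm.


A = epsilon * c * l
A = 40135 * 0.0676 * 1.0
A = 2713.126

2713.126


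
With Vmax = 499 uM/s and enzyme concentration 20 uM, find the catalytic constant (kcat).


kcat = Vmax / [E]t
kcat = 499 / 20
kcat = 24.95 s^-1

24.95 s^-1


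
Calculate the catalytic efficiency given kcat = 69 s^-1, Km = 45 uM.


Catalytic efficiency = kcat / Km
= 69 / 45
= 1.5333 uM^-1*s^-1

1.5333 uM^-1*s^-1


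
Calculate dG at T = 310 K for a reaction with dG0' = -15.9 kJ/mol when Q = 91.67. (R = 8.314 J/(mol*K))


dG = dG0' + RT * ln(Q) / 1000
dG = -15.9 + 8.314 * 310 * ln(91.67) / 1000
dG = -4.2551 kJ/mol

-4.2551 kJ/mol


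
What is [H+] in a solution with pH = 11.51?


[H+] = 10^(-pH)
[H+] = 10^(-11.51)
[H+] = 3.090e-12 M

3.090e-12 M


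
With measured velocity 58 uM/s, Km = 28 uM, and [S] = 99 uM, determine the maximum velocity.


Vmax = v * (Km + [S]) / [S]
Vmax = 58 * (28 + 99) / 99
Vmax = 74.404 uM/s

74.404 uM/s


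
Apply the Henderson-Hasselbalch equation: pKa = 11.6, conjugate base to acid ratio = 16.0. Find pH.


pH = pKa + log10([A-]/[HA])
pH = 11.6 + log10(16.0)
pH = 12.8041

12.8041


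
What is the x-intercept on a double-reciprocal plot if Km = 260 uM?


x-intercept = -1/Km
= -1/260
= -0.0038 1/uM

-0.0038 1/uM


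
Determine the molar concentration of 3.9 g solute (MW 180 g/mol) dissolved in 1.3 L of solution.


C = (mass / MW) / volume
C = (3.9 / 180) / 1.3
C = 0.0167 M

0.0167 M


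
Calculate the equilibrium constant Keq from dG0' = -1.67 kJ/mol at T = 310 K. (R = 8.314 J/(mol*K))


Keq = exp(-dG0 * 1000 / (R * T))
Keq = exp(-(-1.67) * 1000 / (8.314 * 310))
Keq = 1.9116

1.9116


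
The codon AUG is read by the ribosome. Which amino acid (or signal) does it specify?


Standard genetic code lookup.
Codon AUG -> Met (start)

Met (start)


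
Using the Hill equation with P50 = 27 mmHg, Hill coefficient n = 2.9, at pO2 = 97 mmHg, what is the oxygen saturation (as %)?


Y = pO2^n / (P50^n + pO2^n)
Y = 97^2.9 / (27^2.9 + 97^2.9)
Y = 97.61%

97.61%


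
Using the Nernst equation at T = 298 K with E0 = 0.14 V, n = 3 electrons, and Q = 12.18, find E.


E = E0 - (RT/nF) * ln(Q)
E = 0.14 - (8.314 * 298 / (3 * 96485)) * ln(12.18)
E = 0.1186 V

0.1186 V


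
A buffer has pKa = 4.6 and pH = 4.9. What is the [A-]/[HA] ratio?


[A-]/[HA] = 10^(pH - pKa)
= 10^(4.9 - 4.6)
= 1.9953

1.9953


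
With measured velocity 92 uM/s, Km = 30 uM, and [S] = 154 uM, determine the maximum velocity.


Vmax = v * (Km + [S]) / [S]
Vmax = 92 * (30 + 154) / 154
Vmax = 109.9221 uM/s

109.9221 uM/s


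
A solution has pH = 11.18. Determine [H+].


[H+] = 10^(-pH)
[H+] = 10^(-11.18)
[H+] = 6.607e-12 M

6.607e-12 M


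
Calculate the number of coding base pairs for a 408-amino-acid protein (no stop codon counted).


Each amino acid = 1 codon = 3 bp
bp = 408 * 3 = 1224 bp

1224 bp


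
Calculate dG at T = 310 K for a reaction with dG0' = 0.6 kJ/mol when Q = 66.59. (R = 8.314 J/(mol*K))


dG = dG0' + RT * ln(Q) / 1000
dG = 0.6 + 8.314 * 310 * ln(66.59) / 1000
dG = 11.4211 kJ/mol

11.4211 kJ/mol


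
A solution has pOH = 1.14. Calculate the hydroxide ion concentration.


[OH-] = 10^(-pOH)
[OH-] = 10^(-1.14)
[OH-] = 0.0724 M

0.0724 M


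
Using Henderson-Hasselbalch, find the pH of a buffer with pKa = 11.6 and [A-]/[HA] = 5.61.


pH = pKa + log10([A-]/[HA])
pH = 11.6 + log10(5.61)
pH = 12.349

12.349


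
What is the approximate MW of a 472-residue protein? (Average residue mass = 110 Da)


MW = n_residues * 110 Da
MW = 472 * 110
MW = 51920 Da

51920 Da


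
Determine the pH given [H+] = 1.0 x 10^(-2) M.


pH = -log10([H+])
pH = -log10(1.0 x 10^(-2))
pH = 2.0

2.0


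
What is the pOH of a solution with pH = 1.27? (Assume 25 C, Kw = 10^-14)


pOH = 14 - pH
pOH = 14 - 1.27
pOH = 12.73

12.73


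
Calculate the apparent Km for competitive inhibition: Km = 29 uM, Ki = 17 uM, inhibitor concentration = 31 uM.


Km_app = Km * (1 + [I]/Ki)
Km_app = 29 * (1 + 31/17)
Km_app = 81.8824 uM

81.8824 uM


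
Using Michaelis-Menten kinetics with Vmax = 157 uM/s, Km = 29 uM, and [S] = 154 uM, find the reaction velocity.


v = Vmax * [S] / (Km + [S])
v = 157 * 154 / (29 + 154)
v = 132.1202 uM/s

132.1202 uM/s


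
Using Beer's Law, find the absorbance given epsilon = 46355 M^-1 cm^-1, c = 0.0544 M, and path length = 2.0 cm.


A = epsilon * c * l
A = 46355 * 0.0544 * 2.0
A = 5043.424

5043.424


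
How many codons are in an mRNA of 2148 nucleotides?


codons = nucleotides / 3
codons = 2148 / 3 = 716

716


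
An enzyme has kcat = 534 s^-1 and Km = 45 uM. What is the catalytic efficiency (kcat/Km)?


Catalytic efficiency = kcat / Km
= 534 / 45
= 11.8667 uM^-1*s^-1

11.8667 uM^-1*s^-1


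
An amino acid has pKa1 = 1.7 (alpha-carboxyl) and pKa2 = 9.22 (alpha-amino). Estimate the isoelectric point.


pI = (pKa1 + pKa2) / 2
pI = (1.7 + 9.22) / 2
pI = 5.46

5.46


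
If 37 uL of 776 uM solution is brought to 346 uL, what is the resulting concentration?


C2 = C1 * V1 / V2
C2 = 776 * 37 / 346
C2 = 82.9827 uM

82.9827 uM


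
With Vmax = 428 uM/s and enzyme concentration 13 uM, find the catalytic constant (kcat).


kcat = Vmax / [E]t
kcat = 428 / 13
kcat = 32.9231 s^-1

32.9231 s^-1


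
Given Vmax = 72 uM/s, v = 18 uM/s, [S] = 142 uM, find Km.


Km = [S] * (Vmax - v) / v
Km = 142 * (72 - 18) / 18
Km = 426.0 uM

426.0 uM


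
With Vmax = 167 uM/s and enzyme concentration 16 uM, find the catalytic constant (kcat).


kcat = Vmax / [E]t
kcat = 167 / 16
kcat = 10.4375 s^-1

10.4375 s^-1


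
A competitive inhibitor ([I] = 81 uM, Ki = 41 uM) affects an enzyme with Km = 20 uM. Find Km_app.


Km_app = Km * (1 + [I]/Ki)
Km_app = 20 * (1 + 81/41)
Km_app = 59.5122 uM

59.5122 uM


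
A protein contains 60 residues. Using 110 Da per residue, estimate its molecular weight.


MW = n_residues * 110 Da
MW = 60 * 110
MW = 6600 Da

6600 Da


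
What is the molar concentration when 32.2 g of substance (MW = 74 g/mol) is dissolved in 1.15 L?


C = (mass / MW) / volume
C = (32.2 / 74) / 1.15
C = 0.3784 M

0.3784 M


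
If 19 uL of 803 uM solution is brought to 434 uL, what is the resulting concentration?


C2 = C1 * V1 / V2
C2 = 803 * 19 / 434
C2 = 35.1544 uM

35.1544 uM


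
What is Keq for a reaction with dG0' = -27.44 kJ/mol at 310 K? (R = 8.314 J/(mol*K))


Keq = exp(-dG0 * 1000 / (R * T))
Keq = exp(-(-27.44) * 1000 / (8.314 * 310))
Keq = 42050.8836

42050.8836


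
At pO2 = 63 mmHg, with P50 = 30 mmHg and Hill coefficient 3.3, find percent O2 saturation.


Y = pO2^n / (P50^n + pO2^n)
Y = 63^3.3 / (30^3.3 + 63^3.3)
Y = 92.04%

92.04%


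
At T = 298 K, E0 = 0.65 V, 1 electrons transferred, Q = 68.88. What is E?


E = E0 - (RT/nF) * ln(Q)
E = 0.65 - (8.314 * 298 / (1 * 96485)) * ln(68.88)
E = 0.5413 V

0.5413 V


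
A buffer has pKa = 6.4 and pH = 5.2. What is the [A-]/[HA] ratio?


[A-]/[HA] = 10^(pH - pKa)
= 10^(5.2 - 6.4)
= 0.0631

0.0631


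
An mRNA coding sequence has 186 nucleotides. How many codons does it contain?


codons = nucleotides / 3
codons = 186 / 3 = 62

62


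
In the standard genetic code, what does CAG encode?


Standard genetic code lookup.
Codon CAG -> Gln

Gln


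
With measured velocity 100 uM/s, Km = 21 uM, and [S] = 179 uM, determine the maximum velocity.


Vmax = v * (Km + [S]) / [S]
Vmax = 100 * (21 + 179) / 179
Vmax = 111.7318 uM/s

111.7318 uM/s


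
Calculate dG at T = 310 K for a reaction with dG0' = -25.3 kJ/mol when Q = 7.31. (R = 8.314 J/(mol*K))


dG = dG0' + RT * ln(Q) / 1000
dG = -25.3 + 8.314 * 310 * ln(7.31) / 1000
dG = -20.173 kJ/mol

-20.173 kJ/mol


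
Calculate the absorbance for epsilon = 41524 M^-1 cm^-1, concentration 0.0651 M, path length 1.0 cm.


A = epsilon * c * l
A = 41524 * 0.0651 * 1.0
A = 2703.2124

2703.2124


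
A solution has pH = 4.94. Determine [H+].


[H+] = 10^(-pH)
[H+] = 10^(-4.94)
[H+] = 1.148e-05 M

1.148e-05 M


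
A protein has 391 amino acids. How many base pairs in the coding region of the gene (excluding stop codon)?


Each amino acid = 1 codon = 3 bp
bp = 391 * 3 = 1173 bp

1173 bp


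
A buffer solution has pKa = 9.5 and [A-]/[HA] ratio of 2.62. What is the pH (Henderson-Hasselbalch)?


pH = pKa + log10([A-]/[HA])
pH = 9.5 + log10(2.62)
pH = 9.9183

9.9183


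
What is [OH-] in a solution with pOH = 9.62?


[OH-] = 10^(-pOH)
[OH-] = 10^(-9.62)
[OH-] = 2.399e-10 M

2.399e-10 M


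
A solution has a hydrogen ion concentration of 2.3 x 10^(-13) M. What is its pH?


pH = -log10([H+])
pH = -log10(2.3 x 10^(-13))
pH = 12.6383

12.6383


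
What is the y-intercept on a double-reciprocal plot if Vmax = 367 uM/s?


y-intercept = 1/Vmax
= 1/367
= 0.0027 s/uM

0.0027 s/uM


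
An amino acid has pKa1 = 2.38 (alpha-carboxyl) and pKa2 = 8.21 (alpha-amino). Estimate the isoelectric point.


pI = (pKa1 + pKa2) / 2
pI = (2.38 + 8.21) / 2
pI = 5.295

5.295


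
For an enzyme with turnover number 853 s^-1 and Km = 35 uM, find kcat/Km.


Catalytic efficiency = kcat / Km
= 853 / 35
= 24.3714 uM^-1*s^-1

24.3714 uM^-1*s^-1


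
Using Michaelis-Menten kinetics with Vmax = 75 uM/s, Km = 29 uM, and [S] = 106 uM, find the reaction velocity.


v = Vmax * [S] / (Km + [S])
v = 75 * 106 / (29 + 106)
v = 58.8889 uM/s

58.8889 uM/s


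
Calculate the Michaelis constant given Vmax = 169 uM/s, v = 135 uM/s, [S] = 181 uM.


Km = [S] * (Vmax - v) / v
Km = 181 * (169 - 135) / 135
Km = 45.5852 uM

45.5852 uM


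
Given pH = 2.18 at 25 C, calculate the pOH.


pOH = 14 - pH
pOH = 14 - 2.18
pOH = 11.82

11.82


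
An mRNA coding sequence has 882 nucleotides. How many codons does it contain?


codons = nucleotides / 3
codons = 882 / 3 = 294

294


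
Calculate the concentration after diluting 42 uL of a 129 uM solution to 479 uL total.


C2 = C1 * V1 / V2
C2 = 129 * 42 / 479
C2 = 11.3111 uM

11.3111 uM


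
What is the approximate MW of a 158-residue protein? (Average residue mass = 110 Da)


MW = n_residues * 110 Da
MW = 158 * 110
MW = 17380 Da

17380 Da


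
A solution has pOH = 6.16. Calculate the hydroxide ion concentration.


[OH-] = 10^(-pOH)
[OH-] = 10^(-6.16)
[OH-] = 6.918e-07 M

6.918e-07 M


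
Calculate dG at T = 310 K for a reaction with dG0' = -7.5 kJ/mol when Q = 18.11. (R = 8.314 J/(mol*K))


dG = dG0' + RT * ln(Q) / 1000
dG = -7.5 + 8.314 * 310 * ln(18.11) / 1000
dG = -0.0348 kJ/mol

-0.0348 kJ/mol


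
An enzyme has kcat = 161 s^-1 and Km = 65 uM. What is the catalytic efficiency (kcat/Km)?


Catalytic efficiency = kcat / Km
= 161 / 65
= 2.4769 uM^-1*s^-1

2.4769 uM^-1*s^-1


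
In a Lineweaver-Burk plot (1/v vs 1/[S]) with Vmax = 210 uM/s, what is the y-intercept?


y-intercept = 1/Vmax
= 1/210
= 0.0048 s/uM

0.0048 s/uM


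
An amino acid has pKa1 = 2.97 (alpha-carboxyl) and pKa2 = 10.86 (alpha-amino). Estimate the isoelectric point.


pI = (pKa1 + pKa2) / 2
pI = (2.97 + 10.86) / 2
pI = 6.915

6.915


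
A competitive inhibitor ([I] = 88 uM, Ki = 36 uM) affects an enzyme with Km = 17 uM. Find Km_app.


Km_app = Km * (1 + [I]/Ki)
Km_app = 17 * (1 + 88/36)
Km_app = 58.5556 uM

58.5556 uM


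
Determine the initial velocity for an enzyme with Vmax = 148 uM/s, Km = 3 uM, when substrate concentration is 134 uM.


v = Vmax * [S] / (Km + [S])
v = 148 * 134 / (3 + 134)
v = 144.7591 uM/s

144.7591 uM/s


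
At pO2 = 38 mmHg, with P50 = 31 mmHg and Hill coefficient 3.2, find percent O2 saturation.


Y = pO2^n / (P50^n + pO2^n)
Y = 38^3.2 / (31^3.2 + 38^3.2)
Y = 65.74%

65.74%


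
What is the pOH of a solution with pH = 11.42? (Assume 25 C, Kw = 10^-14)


pOH = 14 - pH
pOH = 14 - 11.42
pOH = 2.58

2.58


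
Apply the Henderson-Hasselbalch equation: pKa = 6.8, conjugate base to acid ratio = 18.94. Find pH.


pH = pKa + log10([A-]/[HA])
pH = 6.8 + log10(18.94)
pH = 8.0774

8.0774


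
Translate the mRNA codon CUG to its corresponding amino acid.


Standard genetic code lookup.
Codon CUG -> Leu

Leu


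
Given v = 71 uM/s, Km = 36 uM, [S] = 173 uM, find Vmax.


Vmax = v * (Km + [S]) / [S]
Vmax = 71 * (36 + 173) / 173
Vmax = 85.7746 uM/s

85.7746 uM/s


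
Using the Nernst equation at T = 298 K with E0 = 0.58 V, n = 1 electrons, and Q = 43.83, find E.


E = E0 - (RT/nF) * ln(Q)
E = 0.58 - (8.314 * 298 / (1 * 96485)) * ln(43.83)
E = 0.4829 V

0.4829 V


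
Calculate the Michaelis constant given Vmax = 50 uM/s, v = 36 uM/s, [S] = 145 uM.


Km = [S] * (Vmax - v) / v
Km = 145 * (50 - 36) / 36
Km = 56.3889 uM

56.3889 uM


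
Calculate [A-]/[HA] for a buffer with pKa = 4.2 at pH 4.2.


[A-]/[HA] = 10^(pH - pKa)
= 10^(4.2 - 4.2)
= 1.0

1.0


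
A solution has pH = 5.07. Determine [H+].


[H+] = 10^(-pH)
[H+] = 10^(-5.07)
[H+] = 8.511e-06 M

8.511e-06 M


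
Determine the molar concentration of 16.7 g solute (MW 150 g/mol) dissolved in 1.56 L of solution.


C = (mass / MW) / volume
C = (16.7 / 150) / 1.56
C = 0.0714 M

0.0714 M


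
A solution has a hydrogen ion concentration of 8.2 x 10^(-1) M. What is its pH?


pH = -log10([H+])
pH = -log10(8.2 x 10^(-1))
pH = 0.0862

0.0862


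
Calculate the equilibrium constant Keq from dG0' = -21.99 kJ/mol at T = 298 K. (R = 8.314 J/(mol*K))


Keq = exp(-dG0 * 1000 / (R * T))
Keq = exp(-(-21.99) * 1000 / (8.314 * 298))
Keq = 7155.4173

7155.4173


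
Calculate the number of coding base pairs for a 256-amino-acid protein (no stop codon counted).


Each amino acid = 1 codon = 3 bp
bp = 256 * 3 = 768 bp

768 bp


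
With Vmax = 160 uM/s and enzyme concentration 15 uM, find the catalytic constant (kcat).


kcat = Vmax / [E]t
kcat = 160 / 15
kcat = 10.6667 s^-1

10.6667 s^-1


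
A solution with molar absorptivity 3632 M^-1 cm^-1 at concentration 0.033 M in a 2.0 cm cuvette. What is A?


A = epsilon * c * l
A = 3632 * 0.033 * 2.0
A = 239.712

239.712


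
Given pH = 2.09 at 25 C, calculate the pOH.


pOH = 14 - pH
pOH = 14 - 2.09
pOH = 11.91

11.91


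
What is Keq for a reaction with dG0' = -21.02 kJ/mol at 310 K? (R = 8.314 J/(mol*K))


Keq = exp(-dG0 * 1000 / (R * T))
Keq = exp(-(-21.02) * 1000 / (8.314 * 310))
Keq = 3483.1607

3483.1607


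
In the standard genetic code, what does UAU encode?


Standard genetic code lookup.
Codon UAU -> Tyr

Tyr


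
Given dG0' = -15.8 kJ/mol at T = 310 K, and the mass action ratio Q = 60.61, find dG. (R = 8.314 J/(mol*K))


dG = dG0' + RT * ln(Q) / 1000
dG = -15.8 + 8.314 * 310 * ln(60.61) / 1000
dG = -5.2214 kJ/mol

-5.2214 kJ/mol


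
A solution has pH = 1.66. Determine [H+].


[H+] = 10^(-pH)
[H+] = 10^(-1.66)
[H+] = 0.0219 M

0.0219 M


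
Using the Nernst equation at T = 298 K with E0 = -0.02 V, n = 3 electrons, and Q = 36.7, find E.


E = E0 - (RT/nF) * ln(Q)
E = -0.02 - (8.314 * 298 / (3 * 96485)) * ln(36.7)
E = -0.0508 V

-0.0508 V


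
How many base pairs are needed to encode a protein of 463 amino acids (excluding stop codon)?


Each amino acid = 1 codon = 3 bp
bp = 463 * 3 = 1389 bp

1389 bp


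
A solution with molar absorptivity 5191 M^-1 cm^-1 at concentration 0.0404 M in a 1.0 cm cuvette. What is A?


A = epsilon * c * l
A = 5191 * 0.0404 * 1.0
A = 209.7164

209.7164


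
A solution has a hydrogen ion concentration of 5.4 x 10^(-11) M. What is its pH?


pH = -log10([H+])
pH = -log10(5.4 x 10^(-11))
pH = 10.2676

10.2676


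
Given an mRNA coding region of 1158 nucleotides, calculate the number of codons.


codons = nucleotides / 3
codons = 1158 / 3 = 386

386


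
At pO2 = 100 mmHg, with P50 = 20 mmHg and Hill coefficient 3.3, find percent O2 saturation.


Y = pO2^n / (P50^n + pO2^n)
Y = 100^3.3 / (20^3.3 + 100^3.3)
Y = 99.51%

99.51%


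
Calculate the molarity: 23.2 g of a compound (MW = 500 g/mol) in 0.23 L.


C = (mass / MW) / volume
C = (23.2 / 500) / 0.23
C = 0.2017 M

0.2017 M


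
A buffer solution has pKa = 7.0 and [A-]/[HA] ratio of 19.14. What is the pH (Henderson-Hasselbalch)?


pH = pKa + log10([A-]/[HA])
pH = 7.0 + log10(19.14)
pH = 8.2819

8.2819


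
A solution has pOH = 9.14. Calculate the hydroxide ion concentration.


[OH-] = 10^(-pOH)
[OH-] = 10^(-9.14)
[OH-] = 7.244e-10 M

7.244e-10 M


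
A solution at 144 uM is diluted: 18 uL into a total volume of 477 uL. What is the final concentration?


C2 = C1 * V1 / V2
C2 = 144 * 18 / 477
C2 = 5.434 uM

5.434 uM


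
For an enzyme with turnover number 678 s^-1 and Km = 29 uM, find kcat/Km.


Catalytic efficiency = kcat / Km
= 678 / 29
= 23.3793 uM^-1*s^-1

23.3793 uM^-1*s^-1


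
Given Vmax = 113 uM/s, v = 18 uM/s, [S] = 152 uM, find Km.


Km = [S] * (Vmax - v) / v
Km = 152 * (113 - 18) / 18
Km = 802.2222 uM

802.2222 uM


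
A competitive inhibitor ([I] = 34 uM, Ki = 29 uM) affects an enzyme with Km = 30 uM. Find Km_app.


Km_app = Km * (1 + [I]/Ki)
Km_app = 30 * (1 + 34/29)
Km_app = 65.1724 uM

65.1724 uM


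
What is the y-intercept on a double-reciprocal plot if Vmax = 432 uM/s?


y-intercept = 1/Vmax
= 1/432
= 0.0023 s/uM

0.0023 s/uM


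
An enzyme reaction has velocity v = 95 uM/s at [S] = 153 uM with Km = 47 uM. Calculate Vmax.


Vmax = v * (Km + [S]) / [S]
Vmax = 95 * (47 + 153) / 153
Vmax = 124.183 uM/s

124.183 uM/s


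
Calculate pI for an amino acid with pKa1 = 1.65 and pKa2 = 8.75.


pI = (pKa1 + pKa2) / 2
pI = (1.65 + 8.75) / 2
pI = 5.2

5.2


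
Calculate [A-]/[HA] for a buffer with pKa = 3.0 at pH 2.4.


[A-]/[HA] = 10^(pH - pKa)
= 10^(2.4 - 3.0)
= 0.2512

0.2512


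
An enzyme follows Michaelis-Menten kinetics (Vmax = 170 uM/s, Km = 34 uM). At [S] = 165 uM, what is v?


v = Vmax * [S] / (Km + [S])
v = 170 * 165 / (34 + 165)
v = 140.9548 uM/s

140.9548 uM/s


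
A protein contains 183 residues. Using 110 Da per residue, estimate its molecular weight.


MW = n_residues * 110 Da
MW = 183 * 110
MW = 20130 Da

20130 Da


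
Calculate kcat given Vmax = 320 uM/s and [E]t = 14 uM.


kcat = Vmax / [E]t
kcat = 320 / 14
kcat = 22.8571 s^-1

22.8571 s^-1


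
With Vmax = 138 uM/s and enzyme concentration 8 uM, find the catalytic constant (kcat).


kcat = Vmax / [E]t
kcat = 138 / 8
kcat = 17.25 s^-1

17.25 s^-1


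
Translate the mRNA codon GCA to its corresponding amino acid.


Standard genetic code lookup.
Codon GCA -> Ala

Ala


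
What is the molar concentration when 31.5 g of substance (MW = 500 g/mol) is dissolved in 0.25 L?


C = (mass / MW) / volume
C = (31.5 / 500) / 0.25
C = 0.252 M

0.252 M


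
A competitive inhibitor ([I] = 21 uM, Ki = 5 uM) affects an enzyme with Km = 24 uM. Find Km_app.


Km_app = Km * (1 + [I]/Ki)
Km_app = 24 * (1 + 21/5)
Km_app = 124.8 uM

124.8 uM


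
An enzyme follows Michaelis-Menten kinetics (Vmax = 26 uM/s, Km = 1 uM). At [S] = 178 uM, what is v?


v = Vmax * [S] / (Km + [S])
v = 26 * 178 / (1 + 178)
v = 25.8547 uM/s

25.8547 uM/s


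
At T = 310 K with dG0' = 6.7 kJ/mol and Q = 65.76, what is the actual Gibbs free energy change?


dG = dG0' + RT * ln(Q) / 1000
dG = 6.7 + 8.314 * 310 * ln(65.76) / 1000
dG = 17.4888 kJ/mol

17.4888 kJ/mol


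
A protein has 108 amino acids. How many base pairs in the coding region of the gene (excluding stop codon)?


Each amino acid = 1 codon = 3 bp
bp = 108 * 3 = 324 bp

324 bp


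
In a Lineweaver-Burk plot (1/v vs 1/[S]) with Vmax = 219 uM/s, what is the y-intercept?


y-intercept = 1/Vmax
= 1/219
= 0.0046 s/uM

0.0046 s/uM


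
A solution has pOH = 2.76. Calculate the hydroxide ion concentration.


[OH-] = 10^(-pOH)
[OH-] = 10^(-2.76)
[OH-] = 0.0017 M

0.0017 M


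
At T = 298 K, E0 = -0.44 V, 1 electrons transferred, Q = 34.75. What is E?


E = E0 - (RT/nF) * ln(Q)
E = -0.44 - (8.314 * 298 / (1 * 96485)) * ln(34.75)
E = -0.5311 V

-0.5311 V


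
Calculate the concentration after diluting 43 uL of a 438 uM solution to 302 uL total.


C2 = C1 * V1 / V2
C2 = 438 * 43 / 302
C2 = 62.3642 uM

62.3642 uM


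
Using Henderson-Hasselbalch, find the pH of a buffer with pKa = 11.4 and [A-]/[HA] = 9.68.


pH = pKa + log10([A-]/[HA])
pH = 11.4 + log10(9.68)
pH = 12.3859

12.3859


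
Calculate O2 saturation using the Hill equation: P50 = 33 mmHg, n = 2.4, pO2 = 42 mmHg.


Y = pO2^n / (P50^n + pO2^n)
Y = 42^2.4 / (33^2.4 + 42^2.4)
Y = 64.08%

64.08%


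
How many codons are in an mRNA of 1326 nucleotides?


codons = nucleotides / 3
codons = 1326 / 3 = 442

442


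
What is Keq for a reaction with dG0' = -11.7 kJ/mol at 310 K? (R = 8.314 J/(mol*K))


Keq = exp(-dG0 * 1000 / (R * T))
Keq = exp(-(-11.7) * 1000 / (8.314 * 310))
Keq = 93.65

93.65


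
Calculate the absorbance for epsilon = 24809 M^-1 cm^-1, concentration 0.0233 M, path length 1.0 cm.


A = epsilon * c * l
A = 24809 * 0.0233 * 1.0
A = 578.0497

578.0497


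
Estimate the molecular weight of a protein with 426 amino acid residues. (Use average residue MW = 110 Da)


MW = n_residues * 110 Da
MW = 426 * 110
MW = 46860 Da

46860 Da


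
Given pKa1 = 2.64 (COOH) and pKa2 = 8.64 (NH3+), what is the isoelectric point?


pI = (pKa1 + pKa2) / 2
pI = (2.64 + 8.64) / 2
pI = 5.64

5.64


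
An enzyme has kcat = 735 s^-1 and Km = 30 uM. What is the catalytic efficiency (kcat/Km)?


Catalytic efficiency = kcat / Km
= 735 / 30
= 24.5 uM^-1*s^-1

24.5 uM^-1*s^-1


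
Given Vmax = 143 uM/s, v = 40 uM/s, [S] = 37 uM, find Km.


Km = [S] * (Vmax - v) / v
Km = 37 * (143 - 40) / 40
Km = 95.275 uM

95.275 uM


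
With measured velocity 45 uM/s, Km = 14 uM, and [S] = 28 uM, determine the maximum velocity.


Vmax = v * (Km + [S]) / [S]
Vmax = 45 * (14 + 28) / 28
Vmax = 67.5 uM/s

67.5 uM/s


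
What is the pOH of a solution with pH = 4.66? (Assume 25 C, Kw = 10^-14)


pOH = 14 - pH
pOH = 14 - 4.66
pOH = 9.34

9.34


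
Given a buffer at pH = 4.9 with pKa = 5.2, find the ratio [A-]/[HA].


[A-]/[HA] = 10^(pH - pKa)
= 10^(4.9 - 5.2)
= 0.5012

0.5012


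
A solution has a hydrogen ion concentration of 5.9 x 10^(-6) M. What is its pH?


pH = -log10([H+])
pH = -log10(5.9 x 10^(-6))
pH = 5.2291

5.2291


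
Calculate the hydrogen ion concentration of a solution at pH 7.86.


[H+] = 10^(-pH)
[H+] = 10^(-7.86)
[H+] = 1.380e-08 M

1.380e-08 M


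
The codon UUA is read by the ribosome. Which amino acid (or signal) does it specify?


Standard genetic code lookup.
Codon UUA -> Leu

Leu


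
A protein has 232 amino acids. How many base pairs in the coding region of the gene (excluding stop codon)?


Each amino acid = 1 codon = 3 bp
bp = 232 * 3 = 696 bp

696 bp


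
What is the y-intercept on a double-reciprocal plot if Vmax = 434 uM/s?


y-intercept = 1/Vmax
= 1/434
= 0.0023 s/uM

0.0023 s/uM


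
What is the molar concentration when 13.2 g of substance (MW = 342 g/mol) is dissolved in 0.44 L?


C = (mass / MW) / volume
C = (13.2 / 342) / 0.44
C = 0.0877 M

0.0877 M


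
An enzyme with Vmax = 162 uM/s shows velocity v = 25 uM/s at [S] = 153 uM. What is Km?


Km = [S] * (Vmax - v) / v
Km = 153 * (162 - 25) / 25
Km = 838.44 uM

838.44 uM


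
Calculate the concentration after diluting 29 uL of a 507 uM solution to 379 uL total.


C2 = C1 * V1 / V2
C2 = 507 * 29 / 379
C2 = 38.7942 uM

38.7942 uM


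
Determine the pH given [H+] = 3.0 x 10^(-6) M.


pH = -log10([H+])
pH = -log10(3.0 x 10^(-6))
pH = 5.5229

5.5229


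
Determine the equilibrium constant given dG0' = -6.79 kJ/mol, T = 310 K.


Keq = exp(-dG0 * 1000 / (R * T))
Keq = exp(-(-6.79) * 1000 / (8.314 * 310))
Keq = 13.9363

13.9363


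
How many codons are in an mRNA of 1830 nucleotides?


codons = nucleotides / 3
codons = 1830 / 3 = 610

610


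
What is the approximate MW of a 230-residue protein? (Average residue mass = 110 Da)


MW = n_residues * 110 Da
MW = 230 * 110
MW = 25300 Da

25300 Da


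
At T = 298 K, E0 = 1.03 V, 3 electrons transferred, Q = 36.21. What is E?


E = E0 - (RT/nF) * ln(Q)
E = 1.03 - (8.314 * 298 / (3 * 96485)) * ln(36.21)
E = 0.9993 V

0.9993 V


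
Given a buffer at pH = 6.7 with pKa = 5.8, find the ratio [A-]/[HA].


[A-]/[HA] = 10^(pH - pKa)
= 10^(6.7 - 5.8)
= 7.9433

7.9433


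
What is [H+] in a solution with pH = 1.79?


[H+] = 10^(-pH)
[H+] = 10^(-1.79)
[H+] = 0.0162 M

0.0162 M


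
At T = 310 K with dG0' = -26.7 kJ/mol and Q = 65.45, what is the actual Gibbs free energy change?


dG = dG0' + RT * ln(Q) / 1000
dG = -26.7 + 8.314 * 310 * ln(65.45) / 1000
dG = -15.9234 kJ/mol

-15.9234 kJ/mol


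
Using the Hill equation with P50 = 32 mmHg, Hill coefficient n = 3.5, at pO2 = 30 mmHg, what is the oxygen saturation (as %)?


Y = pO2^n / (P50^n + pO2^n)
Y = 30^3.5 / (32^3.5 + 30^3.5)
Y = 44.38%

44.38%


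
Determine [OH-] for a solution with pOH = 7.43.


[OH-] = 10^(-pOH)
[OH-] = 10^(-7.43)
[OH-] = 3.715e-08 M

3.715e-08 M


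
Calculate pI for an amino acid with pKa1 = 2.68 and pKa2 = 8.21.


pI = (pKa1 + pKa2) / 2
pI = (2.68 + 8.21) / 2
pI = 5.445

5.445


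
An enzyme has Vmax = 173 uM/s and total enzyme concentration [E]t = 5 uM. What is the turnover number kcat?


kcat = Vmax / [E]t
kcat = 173 / 5
kcat = 34.6 s^-1

34.6 s^-1


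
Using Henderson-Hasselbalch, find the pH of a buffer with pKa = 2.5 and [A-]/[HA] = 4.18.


pH = pKa + log10([A-]/[HA])
pH = 2.5 + log10(4.18)
pH = 3.1212

3.1212


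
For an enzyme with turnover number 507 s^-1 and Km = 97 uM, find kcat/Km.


Catalytic efficiency = kcat / Km
= 507 / 97
= 5.2268 uM^-1*s^-1

5.2268 uM^-1*s^-1


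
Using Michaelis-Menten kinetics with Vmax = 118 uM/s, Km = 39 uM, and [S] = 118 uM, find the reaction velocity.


v = Vmax * [S] / (Km + [S])
v = 118 * 118 / (39 + 118)
v = 88.6879 uM/s

88.6879 uM/s


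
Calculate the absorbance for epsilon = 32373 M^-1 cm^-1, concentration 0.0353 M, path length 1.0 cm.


A = epsilon * c * l
A = 32373 * 0.0353 * 1.0
A = 1142.7669

1142.7669


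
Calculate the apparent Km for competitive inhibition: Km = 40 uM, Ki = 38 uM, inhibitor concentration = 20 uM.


Km_app = Km * (1 + [I]/Ki)
Km_app = 40 * (1 + 20/38)
Km_app = 61.0526 uM

61.0526 uM


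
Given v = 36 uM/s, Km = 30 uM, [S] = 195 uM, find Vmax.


Vmax = v * (Km + [S]) / [S]
Vmax = 36 * (30 + 195) / 195
Vmax = 41.5385 uM/s

41.5385 uM/s


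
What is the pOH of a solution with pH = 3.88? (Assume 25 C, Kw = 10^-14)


pOH = 14 - pH
pOH = 14 - 3.88
pOH = 10.12

10.12


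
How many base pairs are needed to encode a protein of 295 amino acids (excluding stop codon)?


Each amino acid = 1 codon = 3 bp
bp = 295 * 3 = 885 bp

885 bp


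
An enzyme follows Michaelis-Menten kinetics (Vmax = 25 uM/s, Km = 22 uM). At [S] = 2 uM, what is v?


v = Vmax * [S] / (Km + [S])
v = 25 * 2 / (22 + 2)
v = 2.0833 uM/s

2.0833 uM/s


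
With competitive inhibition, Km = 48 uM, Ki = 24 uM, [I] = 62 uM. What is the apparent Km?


Km_app = Km * (1 + [I]/Ki)
Km_app = 48 * (1 + 62/24)
Km_app = 172.0 uM

172.0 uM


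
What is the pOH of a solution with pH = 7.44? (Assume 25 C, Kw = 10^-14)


pOH = 14 - pH
pOH = 14 - 7.44
pOH = 6.56

6.56


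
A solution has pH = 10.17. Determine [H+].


[H+] = 10^(-pH)
[H+] = 10^(-10.17)
[H+] = 6.761e-11 M

6.761e-11 M


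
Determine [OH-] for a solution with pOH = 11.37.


[OH-] = 10^(-pOH)
[OH-] = 10^(-11.37)
[OH-] = 4.266e-12 M

4.266e-12 M


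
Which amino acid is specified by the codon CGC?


Standard genetic code lookup.
Codon CGC -> Arg

Arg


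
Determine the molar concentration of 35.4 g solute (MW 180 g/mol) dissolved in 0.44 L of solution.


C = (mass / MW) / volume
C = (35.4 / 180) / 0.44
C = 0.447 M

0.447 M


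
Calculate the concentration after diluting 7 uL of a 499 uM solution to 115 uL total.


C2 = C1 * V1 / V2
C2 = 499 * 7 / 115
C2 = 30.3739 uM

30.3739 uM


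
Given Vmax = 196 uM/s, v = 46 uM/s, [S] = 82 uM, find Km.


Km = [S] * (Vmax - v) / v
Km = 82 * (196 - 46) / 46
Km = 267.3913 uM

267.3913 uM


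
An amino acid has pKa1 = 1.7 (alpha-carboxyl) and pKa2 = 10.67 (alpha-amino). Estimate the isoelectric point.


pI = (pKa1 + pKa2) / 2
pI = (1.7 + 10.67) / 2
pI = 6.185

6.185


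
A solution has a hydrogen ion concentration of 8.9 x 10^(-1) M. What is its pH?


pH = -log10([H+])
pH = -log10(8.9 x 10^(-1))
pH = 0.0506

0.0506


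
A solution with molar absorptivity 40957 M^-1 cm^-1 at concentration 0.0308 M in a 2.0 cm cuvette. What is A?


A = epsilon * c * l
A = 40957 * 0.0308 * 2.0
A = 2522.9512

2522.9512


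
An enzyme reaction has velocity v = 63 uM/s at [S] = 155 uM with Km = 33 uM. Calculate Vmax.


Vmax = v * (Km + [S]) / [S]
Vmax = 63 * (33 + 155) / 155
Vmax = 76.4129 uM/s

76.4129 uM/s


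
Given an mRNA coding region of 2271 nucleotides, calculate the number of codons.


codons = nucleotides / 3
codons = 2271 / 3 = 757

757


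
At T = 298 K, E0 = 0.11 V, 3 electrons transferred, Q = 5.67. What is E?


E = E0 - (RT/nF) * ln(Q)
E = 0.11 - (8.314 * 298 / (3 * 96485)) * ln(5.67)
E = 0.0951 V

0.0951 V


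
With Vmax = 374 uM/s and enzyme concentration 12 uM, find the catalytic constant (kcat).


kcat = Vmax / [E]t
kcat = 374 / 12
kcat = 31.1667 s^-1

31.1667 s^-1


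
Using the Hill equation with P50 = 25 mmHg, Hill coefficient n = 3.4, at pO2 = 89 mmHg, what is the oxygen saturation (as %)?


Y = pO2^n / (P50^n + pO2^n)
Y = 89^3.4 / (25^3.4 + 89^3.4)
Y = 98.68%

98.68%


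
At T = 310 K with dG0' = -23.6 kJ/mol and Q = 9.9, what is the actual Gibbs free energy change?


dG = dG0' + RT * ln(Q) / 1000
dG = -23.6 + 8.314 * 310 * ln(9.9) / 1000
dG = -17.6914 kJ/mol

-17.6914 kJ/mol


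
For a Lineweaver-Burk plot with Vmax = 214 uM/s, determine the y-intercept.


y-intercept = 1/Vmax
= 1/214
= 0.0047 s/uM

0.0047 s/uM


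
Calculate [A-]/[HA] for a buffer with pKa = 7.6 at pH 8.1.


[A-]/[HA] = 10^(pH - pKa)
= 10^(8.1 - 7.6)
= 3.1623

3.1623


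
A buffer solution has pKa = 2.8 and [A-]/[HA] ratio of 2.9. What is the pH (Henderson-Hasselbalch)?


pH = pKa + log10([A-]/[HA])
pH = 2.8 + log10(2.9)
pH = 3.2624

3.2624
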